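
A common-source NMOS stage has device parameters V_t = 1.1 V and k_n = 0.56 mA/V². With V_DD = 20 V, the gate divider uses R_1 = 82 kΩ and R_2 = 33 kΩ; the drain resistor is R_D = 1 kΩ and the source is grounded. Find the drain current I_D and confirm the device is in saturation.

I_D ≈ 6 mA

V_G = V_DD·R_2/(R_1+R_2) = 20×33/115 = 5.74 V. With the source grounded, V_GS = V_G = 5.74 V.
Assume saturation: I_D = (k_n/2)(V_GS − V_t)² = (0.56/2)×(5.74 − 1.1)² = 0.28×4.64² = 6.03 mA.
V_DS = V_DD − I_D·R_D = 20 − 6.03×1 = 14 V.
Saturation requires V_DS ≥ V_GS − V_t = 4.64 V; 14 ≥ 4.64 ✓.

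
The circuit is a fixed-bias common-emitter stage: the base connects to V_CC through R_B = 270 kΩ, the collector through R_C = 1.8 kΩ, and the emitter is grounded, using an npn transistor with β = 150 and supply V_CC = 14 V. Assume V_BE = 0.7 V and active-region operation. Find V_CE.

V_CE ≈ 0.7 V

Base loop: V_CC = I_B·R_B + V_BE, so I_B = (14 − 0.7)/270 kΩ = 0.0493 mA.
In the active region I_C = β·I_B = 150 × 0.0493 = 7.39 mA.
Collector loop: V_CE = V_CC − I_C·R_C = 14 − 7.39×1.8 = 0.7 V.
Since V_CE = 0.7 V > V_CE(sat) ≈ 0.2 V, the transistor is in the active region as assumed.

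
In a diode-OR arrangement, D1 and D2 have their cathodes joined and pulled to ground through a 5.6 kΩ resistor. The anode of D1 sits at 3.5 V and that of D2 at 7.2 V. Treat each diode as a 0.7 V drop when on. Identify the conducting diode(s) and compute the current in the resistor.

Assume both conduct. Then node N would need to be at both 3.5−0.7 = 2.8 V and 7.2−0.7 = 6.5 V, which is impossible.
Assume only D2 conducts: V_N = 7.2 − 0.7 = 6.5 V, so I_R = 6.5/5.6 = 1.16 mA.
Check D1: its anode-to-cathode voltage is 3.5 − 6.5 = -3 V < 0.7 V, so it is off. The assumption is consistent.

Only D2 conducts; I_R ≈ 1.2 mA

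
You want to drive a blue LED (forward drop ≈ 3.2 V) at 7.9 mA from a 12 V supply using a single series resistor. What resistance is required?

R ≈ 1.1 kΩ

The resistor drops V_S − V_D = 12 − 3.2 = 8.8 V at 7.9 mA.
R = 8.8 V / 7.9 mA = 1.11 kΩ.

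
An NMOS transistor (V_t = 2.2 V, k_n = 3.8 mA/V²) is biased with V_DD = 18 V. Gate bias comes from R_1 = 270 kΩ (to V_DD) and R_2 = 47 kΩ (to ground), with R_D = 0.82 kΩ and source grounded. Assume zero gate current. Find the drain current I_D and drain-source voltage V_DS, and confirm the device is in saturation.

I_D ≈ 0.42 mA, V_DS ≈ 18 V

V_G = V_DD·R_2/(R_1+R_2) = 18×47/317 = 2.67 V. With the source grounded, V_GS = V_G = 2.67 V.
Assume saturation: I_D = (k_n/2)(V_GS − V_t)² = (3.8/2)×(2.67 − 2.2)² = 1.9×0.469² = 0.418 mA.
V_DS = V_DD − I_D·R_D = 18 − 0.418×0.82 = 17.7 V.
Saturation requires V_DS ≥ V_GS − V_t = 0.469 V; 17.7 ≥ 0.469 ✓.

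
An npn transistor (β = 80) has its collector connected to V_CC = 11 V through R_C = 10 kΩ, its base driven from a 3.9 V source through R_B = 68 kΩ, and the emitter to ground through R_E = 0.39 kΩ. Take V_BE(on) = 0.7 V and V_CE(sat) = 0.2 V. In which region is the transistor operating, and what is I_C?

Assume active: I_B = (3.9 − 0.7)/(68 + 81×0.39) = 0.0321 mA, I_C = β·I_B = 2.57 mA.
Then V_CE = 11 − 2.57×10 − 2.6×0.39 = -15.7 V < 0.2 V — the active assumption fails.
Re-solve with V_CE = 0.2 V. KCL at the emitter: V_E/R_E = (V_BB−0.7−V_E)/R_B + (V_CC−0.2−V_E)/R_C, giving V_E = 0.421 V.
I_C = (V_CC − 0.2 − V_E)/R_C = (10.8 − 0.421)/10 = 1.04 mA.
Check: I_B = (3.2 − 0.421)/68 = 0.0409 mA, and β·I_B = 3.27 mA > I_C, confirming saturation.

saturation; I_C ≈ 1 mA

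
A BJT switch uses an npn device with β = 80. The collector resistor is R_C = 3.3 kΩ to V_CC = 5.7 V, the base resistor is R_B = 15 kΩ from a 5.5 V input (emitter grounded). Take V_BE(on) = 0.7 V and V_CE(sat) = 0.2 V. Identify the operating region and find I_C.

saturation; I_C ≈ 1.7 mA

Assume active: I_B = (5.5 − 0.7)/15 = 0.32 mA, giving I_C = β·I_B = 25.6 mA.
But then V_CE = 5.7 − 25.6×3.3 = -78.8 V < V_CE(sat) = 0.2 V — impossible in the active region.
So the transistor is saturated. With V_CE = 0.2 V, I_C = (V_CC − 0.2)/R_C = 5.5/3.3 = 1.67 mA.
Check: β·I_B = 25.6 mA > I_C = 1.67 mA, confirming saturation.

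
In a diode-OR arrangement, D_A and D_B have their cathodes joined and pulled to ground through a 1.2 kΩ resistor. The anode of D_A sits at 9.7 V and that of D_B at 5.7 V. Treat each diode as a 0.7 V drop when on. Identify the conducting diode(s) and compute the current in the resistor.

Assume both conduct. Then node N would need to be at both 9.7−0.7 = 9 V and 5.7−0.7 = 5 V, which is impossible.
Assume only D_A conducts: V_N = 9.7 − 0.7 = 9 V, so I_R = 9/1.2 = 7.5 mA.
Check D_B: its anode-to-cathode voltage is 5.7 − 9 = -3.3 V < 0.7 V, so it is off. The assumption is consistent.

Only D_A conducts; I_R ≈ 7.5 mA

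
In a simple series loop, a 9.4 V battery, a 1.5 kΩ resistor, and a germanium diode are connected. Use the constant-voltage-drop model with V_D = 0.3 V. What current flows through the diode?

I ≈ 6.1 mA

KVL around the loop: 9.4 = V_D + I·R = 0.3 + I × 1.5 kΩ.
So I = (9.4 − 0.3) / 1.5 kΩ = 9.1 / 1.5 = 6.07 mA.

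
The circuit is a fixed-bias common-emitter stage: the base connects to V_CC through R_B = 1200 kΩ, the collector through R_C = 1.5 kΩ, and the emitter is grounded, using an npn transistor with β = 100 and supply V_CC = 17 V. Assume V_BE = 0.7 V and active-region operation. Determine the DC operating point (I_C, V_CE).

I_C ≈ 1.4 mA, V_CE ≈ 15 V

Base loop: V_CC = I_B·R_B + V_BE, so I_B = (17 − 0.7)/1200 kΩ = 0.0136 mA.
In the active region I_C = β·I_B = 100 × 0.0136 = 1.36 mA.
Collector loop: V_CE = V_CC − I_C·R_C = 17 − 1.36×1.5 = 15 V.
Since V_CE = 15 V > V_CE(sat) ≈ 0.2 V, the transistor is in the active region as assumed.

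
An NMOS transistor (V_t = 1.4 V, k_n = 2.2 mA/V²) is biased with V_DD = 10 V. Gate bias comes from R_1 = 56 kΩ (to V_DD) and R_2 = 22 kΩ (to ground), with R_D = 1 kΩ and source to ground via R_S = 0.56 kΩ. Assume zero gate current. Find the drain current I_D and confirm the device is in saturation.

I_D ≈ 0.91 mA

V_G = V_DD·R_2/(R_1+R_2) = 10×22/78 = 2.82 V.
Assume saturation: I_D = (k_n/2)(V_GS − V_t)² with V_GS = V_G − I_D·R_S = 2.82 − 0.56·I_D.
Substituting gives 0.345·I_D² − 2.75·I_D + 2.22 = 0, with roots I_D = 0.911 or 7.06 mA.
The root I_D = 7.06 mA gives V_GS = -1.13 V ≤ V_t, so take I_D = 0.911 mA.
Then V_GS = 2.31 V and V_DS = V_DD − I_D(R_D+R_S) = 10 − 0.911×1.56 = 8.58 V.
Saturation requires V_DS ≥ V_GS − V_t = 0.91 V; 8.58 ≥ 0.91 ✓.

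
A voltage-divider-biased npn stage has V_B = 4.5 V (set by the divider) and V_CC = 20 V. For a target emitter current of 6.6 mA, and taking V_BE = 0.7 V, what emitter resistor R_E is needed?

V_E = V_B − V_BE = 4.5 − 0.7 = 3.8 V.
R_E = V_E / I_E = 3.8 / 6.6 = 0.576 kΩ.

R_E ≈ 0.58 kΩ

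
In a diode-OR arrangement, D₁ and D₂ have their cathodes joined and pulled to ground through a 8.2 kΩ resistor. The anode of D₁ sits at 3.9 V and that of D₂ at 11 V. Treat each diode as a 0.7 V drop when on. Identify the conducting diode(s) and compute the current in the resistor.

Assume both conduct. Then node N would need to be at both 3.9−0.7 = 3.2 V and 11−0.7 = 10.3 V, which is impossible.
Assume only D₂ conducts: V_N = 11 − 0.7 = 10.3 V, so I_R = 10.3/8.2 = 1.26 mA.
Check D₁: its anode-to-cathode voltage is 3.9 − 10.3 = -6.4 V < 0.7 V, so it is off. The assumption is consistent.

Only D₂ conducts; I_R ≈ 1.3 mA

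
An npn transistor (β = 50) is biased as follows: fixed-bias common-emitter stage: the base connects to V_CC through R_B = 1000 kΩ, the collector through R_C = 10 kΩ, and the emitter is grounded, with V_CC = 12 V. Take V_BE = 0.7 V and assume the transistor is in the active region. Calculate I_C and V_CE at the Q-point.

I_C ≈ 0.57 mA, V_CE ≈ 6.3 V

Base loop: V_CC = I_B·R_B + V_BE, so I_B = (12 − 0.7)/1000 kΩ = 0.0113 mA.
In the active region I_C = β·I_B = 50 × 0.0113 = 0.565 mA.
Collector loop: V_CE = V_CC − I_C·R_C = 12 − 0.565×10 = 6.35 V.
Since V_CE = 6.35 V > V_CE(sat) ≈ 0.2 V, the transistor is in the active region as assumed.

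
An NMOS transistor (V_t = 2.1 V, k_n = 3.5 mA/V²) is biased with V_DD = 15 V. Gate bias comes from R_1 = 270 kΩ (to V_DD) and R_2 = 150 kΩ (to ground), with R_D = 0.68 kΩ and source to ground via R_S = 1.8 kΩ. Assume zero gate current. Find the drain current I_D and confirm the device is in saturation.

I_D ≈ 1.3 mA

V_G = V_DD·R_2/(R_1+R_2) = 15×150/420 = 5.36 V.
Assume saturation: I_D = (k_n/2)(V_GS − V_t)² with V_GS = V_G − I_D·R_S = 5.36 − 1.8·I_D.
Substituting gives 5.67·I_D² − 21.5·I_D + 18.6 = 0, with roots I_D = 1.33 or 2.47 mA.
The root I_D = 2.47 mA gives V_GS = 0.912 V ≤ V_t, so take I_D = 1.33 mA.
Then V_GS = 2.97 V and V_DS = V_DD − I_D(R_D+R_S) = 15 − 1.33×2.48 = 11.7 V.
Saturation requires V_DS ≥ V_GS − V_t = 0.87 V; 11.7 ≥ 0.87 ✓.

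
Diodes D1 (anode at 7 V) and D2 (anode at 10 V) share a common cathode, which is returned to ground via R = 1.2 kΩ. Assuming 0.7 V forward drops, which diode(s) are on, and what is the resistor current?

Assume both conduct. Then node N would need to be at both 7−0.7 = 6.3 V and 10−0.7 = 9.3 V, which is impossible.
Assume only D2 conducts: V_N = 10 − 0.7 = 9.3 V, so I_R = 9.3/1.2 = 7.75 mA.
Check D1: its anode-to-cathode voltage is 7 − 9.3 = -2.3 V < 0.7 V, so it is off. The assumption is consistent.

Only D2 conducts; I_R ≈ 7.8 mA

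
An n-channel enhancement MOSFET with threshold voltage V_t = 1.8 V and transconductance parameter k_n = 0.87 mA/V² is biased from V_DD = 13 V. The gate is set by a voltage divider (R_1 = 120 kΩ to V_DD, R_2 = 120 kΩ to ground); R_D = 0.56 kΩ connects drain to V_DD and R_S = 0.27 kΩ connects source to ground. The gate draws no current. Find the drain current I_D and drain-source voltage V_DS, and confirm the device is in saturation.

V_G = V_DD·R_2/(R_1+R_2) = 13×120/240 = 6.5 V.
Assume saturation: I_D = (k_n/2)(V_GS − V_t)² with V_GS = V_G − I_D·R_S = 6.5 − 0.27·I_D.
Substituting gives 0.0317·I_D² − 2.1·I_D + 9.61 = 0, with roots I_D = 4.93 or 61.4 mA.
The root I_D = 61.4 mA gives V_GS = -10.1 V ≤ V_t, so take I_D = 4.93 mA.
Then V_GS = 5.17 V and V_DS = V_DD − I_D(R_D+R_S) = 13 − 4.93×0.83 = 8.9 V.
Saturation requires V_DS ≥ V_GS − V_t = 3.37 V; 8.9 ≥ 3.37 ✓.

I_D ≈ 4.9 mA, V_DS ≈ 8.9 V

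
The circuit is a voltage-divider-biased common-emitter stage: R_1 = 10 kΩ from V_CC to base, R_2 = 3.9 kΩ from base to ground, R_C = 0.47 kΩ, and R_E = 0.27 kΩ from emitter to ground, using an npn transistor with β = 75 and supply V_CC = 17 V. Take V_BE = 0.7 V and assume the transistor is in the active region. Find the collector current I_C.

I_C ≈ 13 mA

Thevenize the base divider: V_Th = V_CC·R_2/(R_1+R_2) = 17×3.9/13.9 = 4.77 V, R_Th = R_1‖R_2 = 2.81 kΩ.
Base-emitter loop: V_Th = I_B·R_Th + V_BE + (β+1)I_B·R_E, so I_B = (4.77 − 0.7) / (2.81 + 76×0.27) = 0.174 mA.
I_C = β·I_B = 75×0.174 = 13.1 mA, and I_E = (β+1)I_B = 13.3 mA.
V_CE = V_CC − I_C·R_C − I_E·R_E = 17 − 13.1×0.47 − 13.3×0.27 = 7.27 V.
V_CE = 7.27 V > 0.2 V confirms active-region operation.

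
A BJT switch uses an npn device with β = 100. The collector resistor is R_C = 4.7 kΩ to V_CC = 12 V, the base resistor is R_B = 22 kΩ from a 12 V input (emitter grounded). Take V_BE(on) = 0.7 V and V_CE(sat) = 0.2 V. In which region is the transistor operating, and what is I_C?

Assume active: I_B = (12 − 0.7)/22 = 0.514 mA, giving I_C = β·I_B = 51.4 mA.
But then V_CE = 12 − 51.4×4.7 = -229 V < V_CE(sat) = 0.2 V — impossible in the active region.
So the transistor is saturated. With V_CE = 0.2 V, I_C = (V_CC − 0.2)/R_C = 11.8/4.7 = 2.51 mA.
Check: β·I_B = 51.4 mA > I_C = 2.51 mA, confirming saturation.

saturation; I_C ≈ 2.5 mA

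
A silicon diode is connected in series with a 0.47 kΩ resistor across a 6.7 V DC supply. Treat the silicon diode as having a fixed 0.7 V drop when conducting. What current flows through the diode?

KVL around the loop: 6.7 = V_D + I·R = 0.7 + I × 0.47 kΩ.
So I = (6.7 − 0.7) / 0.47 kΩ = 6 / 0.47 = 12.8 mA.

I ≈ 13 mA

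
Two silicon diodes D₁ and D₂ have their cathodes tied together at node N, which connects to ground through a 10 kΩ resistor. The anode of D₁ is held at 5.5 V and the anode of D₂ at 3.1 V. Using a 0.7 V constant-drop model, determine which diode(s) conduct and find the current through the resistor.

Assume both conduct. Then node N would need to be at both 5.5−0.7 = 4.8 V and 3.1−0.7 = 2.4 V, which is impossible.
Assume only D₁ conducts: V_N = 5.5 − 0.7 = 4.8 V, so I_R = 4.8/10 = 0.48 mA.
Check D₂: its anode-to-cathode voltage is 3.1 − 4.8 = -1.7 V < 0.7 V, so it is off. The assumption is consistent.

Only D₁ conducts; I_R ≈ 0.48 mA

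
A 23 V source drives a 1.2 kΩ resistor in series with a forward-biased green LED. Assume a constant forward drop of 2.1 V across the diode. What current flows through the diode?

KVL around the loop: 23 = V_D + I·R = 2.1 + I × 1.2 kΩ.
So I = (23 − 2.1) / 1.2 kΩ = 20.9 / 1.2 = 17.4 mA.

I ≈ 17 mA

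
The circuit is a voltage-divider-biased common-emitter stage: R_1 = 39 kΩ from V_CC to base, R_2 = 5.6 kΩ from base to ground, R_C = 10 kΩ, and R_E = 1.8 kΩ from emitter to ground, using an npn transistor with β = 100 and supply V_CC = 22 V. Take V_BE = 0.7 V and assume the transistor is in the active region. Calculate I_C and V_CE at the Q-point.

I_C ≈ 1.1 mA, V_CE ≈ 8.9 V

Thevenize the base divider: V_Th = V_CC·R_2/(R_1+R_2) = 22×5.6/44.6 = 2.76 V, R_Th = R_1‖R_2 = 4.9 kΩ.
Base-emitter loop: V_Th = I_B·R_Th + V_BE + (β+1)I_B·R_E, so I_B = (2.76 − 0.7) / (4.9 + 101×1.8) = 0.011 mA.
I_C = β·I_B = 100×0.011 = 1.1 mA, and I_E = (β+1)I_B = 1.12 mA.
V_CE = V_CC − I_C·R_C − I_E·R_E = 22 − 1.1×10 − 1.12×1.8 = 8.95 V.
V_CE = 8.95 V > 0.2 V confirms active-region operation.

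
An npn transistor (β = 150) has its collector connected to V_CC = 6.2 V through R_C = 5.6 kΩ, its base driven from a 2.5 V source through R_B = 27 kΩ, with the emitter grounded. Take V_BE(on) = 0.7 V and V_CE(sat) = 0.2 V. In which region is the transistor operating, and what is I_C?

saturation; I_C ≈ 1.1 mA

Assume active: I_B = (2.5 − 0.7)/27 = 0.0667 mA, giving I_C = β·I_B = 10 mA.
But then V_CE = 6.2 − 10×5.6 = -49.8 V < V_CE(sat) = 0.2 V — impossible in the active region.
So the transistor is saturated. With V_CE = 0.2 V, I_C = (V_CC − 0.2)/R_C = 6/5.6 = 1.07 mA.
Check: β·I_B = 10 mA > I_C = 1.07 mA, confirming saturation.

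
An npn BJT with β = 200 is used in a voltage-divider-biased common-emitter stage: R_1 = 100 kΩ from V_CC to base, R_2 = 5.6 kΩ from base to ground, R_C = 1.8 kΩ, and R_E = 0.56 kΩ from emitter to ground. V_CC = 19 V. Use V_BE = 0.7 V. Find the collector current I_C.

I_C ≈ 0.52 mA

Thevenize the base divider: V_Th = V_CC·R_2/(R_1+R_2) = 19×5.6/106 = 1.01 V, R_Th = R_1‖R_2 = 5.3 kΩ.
Base-emitter loop: V_Th = I_B·R_Th + V_BE + (β+1)I_B·R_E, so I_B = (1.01 − 0.7) / (5.3 + 201×0.56) = 0.00261 mA.
I_C = β·I_B = 200×0.00261 = 0.522 mA, and I_E = (β+1)I_B = 0.525 mA.
V_CE = V_CC − I_C·R_C − I_E·R_E = 19 − 0.522×1.8 − 0.525×0.56 = 17.8 V.
V_CE = 17.8 V > 0.2 V confirms active-region operation.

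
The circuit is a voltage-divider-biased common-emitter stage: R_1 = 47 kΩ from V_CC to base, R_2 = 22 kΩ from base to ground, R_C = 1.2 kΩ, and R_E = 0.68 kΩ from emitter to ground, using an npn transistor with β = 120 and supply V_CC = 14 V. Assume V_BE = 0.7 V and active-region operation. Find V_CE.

Thevenize the base divider: V_Th = V_CC·R_2/(R_1+R_2) = 14×22/69 = 4.46 V, R_Th = R_1‖R_2 = 15 kΩ.
Base-emitter loop: V_Th = I_B·R_Th + V_BE + (β+1)I_B·R_E, so I_B = (4.46 − 0.7) / (15 + 121×0.68) = 0.0387 mA.
I_C = β·I_B = 120×0.0387 = 4.64 mA, and I_E = (β+1)I_B = 4.68 mA.
V_CE = V_CC − I_C·R_C − I_E·R_E = 14 − 4.64×1.2 − 4.68×0.68 = 5.24 V.
V_CE = 5.24 V > 0.2 V confirms active-region operation.

V_CE ≈ 5.2 V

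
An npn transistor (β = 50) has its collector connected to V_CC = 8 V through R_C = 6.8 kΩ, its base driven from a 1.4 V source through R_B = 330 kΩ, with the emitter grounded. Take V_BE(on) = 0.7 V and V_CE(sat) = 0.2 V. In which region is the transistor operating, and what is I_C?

Assume active. Base-emitter loop: I_B = (V_BB − V_BE)/R_B = (1.4 − 0.7)/330 = 0.00212 mA.
I_C = β·I_B = 50×0.00212 = 0.106 mA.
V_CE = V_CC − I_C·R_C = 8 − 0.106×6.8 = 7.28 V > V_CE(sat), so the active-region assumption holds.

active; I_C ≈ 0.11 mA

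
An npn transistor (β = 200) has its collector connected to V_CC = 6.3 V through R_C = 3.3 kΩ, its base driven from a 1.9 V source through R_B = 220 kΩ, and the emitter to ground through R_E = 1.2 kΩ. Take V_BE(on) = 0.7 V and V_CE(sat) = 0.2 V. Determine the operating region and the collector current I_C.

active; I_C ≈ 0.52 mA

Assume active. Base-emitter loop: I_B = (V_BB − V_BE)/(R_B + (β+1)R_E) = (1.9 − 0.7)/(220 + 201×1.2) = 0.0026 mA.
I_C = β·I_B = 200×0.0026 = 0.52 mA.
V_CE = V_CC − I_C·R_C − I_E·R_E = 6.3 − 0.52×3.3 − 0.523×1.2 = 3.96 V > V_CE(sat), so the active-region assumption holds.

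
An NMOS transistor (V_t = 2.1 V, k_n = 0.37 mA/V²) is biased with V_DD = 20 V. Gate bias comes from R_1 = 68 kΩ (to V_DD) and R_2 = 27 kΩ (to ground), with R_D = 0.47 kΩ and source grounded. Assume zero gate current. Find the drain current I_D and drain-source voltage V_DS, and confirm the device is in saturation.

I_D ≈ 2.4 mA, V_DS ≈ 19 V

V_G = V_DD·R_2/(R_1+R_2) = 20×27/95 = 5.68 V. With the source grounded, V_GS = V_G = 5.68 V.
Assume saturation: I_D = (k_n/2)(V_GS − V_t)² = (0.37/2)×(5.68 − 2.1)² = 0.185×3.58² = 2.38 mA.
V_DS = V_DD − I_D·R_D = 20 − 2.38×0.47 = 18.9 V.
Saturation requires V_DS ≥ V_GS − V_t = 3.58 V; 18.9 ≥ 3.58 ✓.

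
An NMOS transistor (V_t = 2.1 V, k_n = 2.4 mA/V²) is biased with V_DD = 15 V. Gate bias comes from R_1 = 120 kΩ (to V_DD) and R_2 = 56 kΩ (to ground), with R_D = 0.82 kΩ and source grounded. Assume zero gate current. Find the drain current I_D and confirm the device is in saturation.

I_D ≈ 8.6 mA

V_G = V_DD·R_2/(R_1+R_2) = 15×56/176 = 4.77 V. With the source grounded, V_GS = V_G = 4.77 V.
Assume saturation: I_D = (k_n/2)(V_GS − V_t)² = (2.4/2)×(4.77 − 2.1)² = 1.2×2.67² = 8.57 mA.
V_DS = V_DD − I_D·R_D = 15 − 8.57×0.82 = 7.97 V.
Saturation requires V_DS ≥ V_GS − V_t = 2.67 V; 7.97 ≥ 2.67 ✓.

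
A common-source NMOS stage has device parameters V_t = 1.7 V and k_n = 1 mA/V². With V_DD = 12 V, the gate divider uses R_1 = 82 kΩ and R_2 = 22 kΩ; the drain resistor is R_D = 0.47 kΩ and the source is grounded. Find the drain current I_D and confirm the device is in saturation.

I_D ≈ 0.35 mA

V_G = V_DD·R_2/(R_1+R_2) = 12×22/104 = 2.54 V. With the source grounded, V_GS = V_G = 2.54 V.
Assume saturation: I_D = (k_n/2)(V_GS − V_t)² = (1/2)×(2.54 − 1.7)² = 0.5×0.838² = 0.352 mA.
V_DS = V_DD − I_D·R_D = 12 − 0.352×0.47 = 11.8 V.
Saturation requires V_DS ≥ V_GS − V_t = 0.838 V; 11.8 ≥ 0.838 ✓.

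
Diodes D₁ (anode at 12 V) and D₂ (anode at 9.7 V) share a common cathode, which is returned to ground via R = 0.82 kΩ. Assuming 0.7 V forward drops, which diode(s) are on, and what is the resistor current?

Only D₁ conducts; I_R ≈ 14 mA

Assume both conduct. Then node N would need to be at both 12−0.7 = 11.3 V and 9.7−0.7 = 9 V, which is impossible.
Assume only D₁ conducts: V_N = 12 − 0.7 = 11.3 V, so I_R = 11.3/0.82 = 13.8 mA.
Check D₂: its anode-to-cathode voltage is 9.7 − 11.3 = -1.6 V < 0.7 V, so it is off. The assumption is consistent.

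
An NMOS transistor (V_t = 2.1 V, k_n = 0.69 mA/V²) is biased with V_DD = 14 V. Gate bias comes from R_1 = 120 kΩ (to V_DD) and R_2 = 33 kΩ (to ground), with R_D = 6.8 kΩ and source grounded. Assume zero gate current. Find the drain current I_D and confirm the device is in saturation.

V_G = V_DD·R_2/(R_1+R_2) = 14×33/153 = 3.02 V. With the source grounded, V_GS = V_G = 3.02 V.
Assume saturation: I_D = (k_n/2)(V_GS − V_t)² = (0.69/2)×(3.02 − 2.1)² = 0.345×0.92² = 0.292 mA.
V_DS = V_DD − I_D·R_D = 14 − 0.292×6.8 = 12 V.
Saturation requires V_DS ≥ V_GS − V_t = 0.92 V; 12 ≥ 0.92 ✓.

I_D ≈ 0.29 mA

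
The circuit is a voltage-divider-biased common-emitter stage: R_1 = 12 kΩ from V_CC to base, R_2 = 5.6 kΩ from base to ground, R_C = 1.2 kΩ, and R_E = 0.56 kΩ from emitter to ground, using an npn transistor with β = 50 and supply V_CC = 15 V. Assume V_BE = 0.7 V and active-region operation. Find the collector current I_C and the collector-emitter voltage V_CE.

I_C ≈ 6.3 mA, V_CE ≈ 3.9 V

Thevenize the base divider: V_Th = V_CC·R_2/(R_1+R_2) = 15×5.6/17.6 = 4.77 V, R_Th = R_1‖R_2 = 3.82 kΩ.
Base-emitter loop: V_Th = I_B·R_Th + V_BE + (β+1)I_B·R_E, so I_B = (4.77 − 0.7) / (3.82 + 51×0.56) = 0.126 mA.
I_C = β·I_B = 50×0.126 = 6.29 mA, and I_E = (β+1)I_B = 6.42 mA.
V_CE = V_CC − I_C·R_C − I_E·R_E = 15 − 6.29×1.2 − 6.42×0.56 = 3.86 V.
V_CE = 3.86 V > 0.2 V confirms active-region operation.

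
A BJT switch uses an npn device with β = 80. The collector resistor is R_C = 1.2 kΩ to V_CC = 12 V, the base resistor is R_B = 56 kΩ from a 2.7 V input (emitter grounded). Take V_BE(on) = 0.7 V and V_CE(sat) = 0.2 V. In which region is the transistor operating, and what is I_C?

Assume active. Base-emitter loop: I_B = (V_BB − V_BE)/R_B = (2.7 − 0.7)/56 = 0.0357 mA.
I_C = β·I_B = 80×0.0357 = 2.86 mA.
V_CE = V_CC − I_C·R_C = 12 − 2.86×1.2 = 8.57 V > V_CE(sat), so the active-region assumption holds.

active; I_C ≈ 2.9 mA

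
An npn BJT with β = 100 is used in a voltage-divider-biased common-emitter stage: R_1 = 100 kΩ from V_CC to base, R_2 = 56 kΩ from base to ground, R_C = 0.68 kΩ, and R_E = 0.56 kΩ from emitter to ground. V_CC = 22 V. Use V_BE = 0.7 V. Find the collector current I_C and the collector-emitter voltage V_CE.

I_C ≈ 7.8 mA, V_CE ≈ 12 V

Thevenize the base divider: V_Th = V_CC·R_2/(R_1+R_2) = 22×56/156 = 7.9 V, R_Th = R_1‖R_2 = 35.9 kΩ.
Base-emitter loop: V_Th = I_B·R_Th + V_BE + (β+1)I_B·R_E, so I_B = (7.9 − 0.7) / (35.9 + 101×0.56) = 0.0778 mA.
I_C = β·I_B = 100×0.0778 = 7.78 mA, and I_E = (β+1)I_B = 7.86 mA.
V_CE = V_CC − I_C·R_C − I_E·R_E = 22 − 7.78×0.68 − 7.86×0.56 = 12.3 V.
V_CE = 12.3 V > 0.2 V confirms active-region operation.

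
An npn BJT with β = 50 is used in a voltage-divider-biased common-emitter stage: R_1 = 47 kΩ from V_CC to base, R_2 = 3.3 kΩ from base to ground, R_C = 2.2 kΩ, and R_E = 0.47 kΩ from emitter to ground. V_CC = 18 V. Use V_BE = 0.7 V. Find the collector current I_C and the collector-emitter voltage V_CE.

I_C ≈ 0.89 mA, V_CE ≈ 16 V

Thevenize the base divider: V_Th = V_CC·R_2/(R_1+R_2) = 18×3.3/50.3 = 1.18 V, R_Th = R_1‖R_2 = 3.08 kΩ.
Base-emitter loop: V_Th = I_B·R_Th + V_BE + (β+1)I_B·R_E, so I_B = (1.18 − 0.7) / (3.08 + 51×0.47) = 0.0178 mA.
I_C = β·I_B = 50×0.0178 = 0.889 mA, and I_E = (β+1)I_B = 0.907 mA.
V_CE = V_CC − I_C·R_C − I_E·R_E = 18 − 0.889×2.2 − 0.907×0.47 = 15.6 V.
V_CE = 15.6 V > 0.2 V confirms active-region operation.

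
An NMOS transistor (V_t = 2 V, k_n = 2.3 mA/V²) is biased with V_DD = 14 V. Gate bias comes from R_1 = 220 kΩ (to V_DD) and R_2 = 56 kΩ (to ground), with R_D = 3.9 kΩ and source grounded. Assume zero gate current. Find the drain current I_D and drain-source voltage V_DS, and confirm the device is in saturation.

I_D ≈ 0.81 mA, V_DS ≈ 11 V

V_G = V_DD·R_2/(R_1+R_2) = 14×56/276 = 2.84 V. With the source grounded, V_GS = V_G = 2.84 V.
Assume saturation: I_D = (k_n/2)(V_GS − V_t)² = (2.3/2)×(2.84 − 2)² = 1.15×0.841² = 0.813 mA.
V_DS = V_DD − I_D·R_D = 14 − 0.813×3.9 = 10.8 V.
Saturation requires V_DS ≥ V_GS − V_t = 0.841 V; 10.8 ≥ 0.841 ✓.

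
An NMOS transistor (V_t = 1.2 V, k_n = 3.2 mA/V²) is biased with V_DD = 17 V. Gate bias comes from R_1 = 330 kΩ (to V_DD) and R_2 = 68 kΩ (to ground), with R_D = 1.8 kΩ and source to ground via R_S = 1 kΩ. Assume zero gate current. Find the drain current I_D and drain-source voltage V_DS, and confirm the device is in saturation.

V_G = V_DD·R_2/(R_1+R_2) = 17×68/398 = 2.9 V.
Assume saturation: I_D = (k_n/2)(V_GS − V_t)² with V_GS = V_G − I_D·R_S = 2.9 − 1·I_D.
Substituting gives 1.6·I_D² − 6.45·I_D + 4.65 = 0, with roots I_D = 0.939 or 3.1 mA.
The root I_D = 3.1 mA gives V_GS = -0.191 V ≤ V_t, so take I_D = 0.939 mA.
Then V_GS = 1.97 V and V_DS = V_DD − I_D(R_D+R_S) = 17 − 0.939×2.8 = 14.4 V.
Saturation requires V_DS ≥ V_GS − V_t = 0.766 V; 14.4 ≥ 0.766 ✓.

I_D ≈ 0.94 mA, V_DS ≈ 14 V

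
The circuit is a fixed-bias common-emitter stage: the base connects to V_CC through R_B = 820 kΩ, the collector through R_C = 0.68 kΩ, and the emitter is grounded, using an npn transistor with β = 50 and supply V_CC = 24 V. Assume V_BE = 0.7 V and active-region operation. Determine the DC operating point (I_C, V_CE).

I_C ≈ 1.4 mA, V_CE ≈ 23 V

Base loop: V_CC = I_B·R_B + V_BE, so I_B = (24 − 0.7)/820 kΩ = 0.0284 mA.
In the active region I_C = β·I_B = 50 × 0.0284 = 1.42 mA.
Collector loop: V_CE = V_CC − I_C·R_C = 24 − 1.42×0.68 = 23 V.
Since V_CE = 23 V > V_CE(sat) ≈ 0.2 V, the transistor is in the active region as assumed.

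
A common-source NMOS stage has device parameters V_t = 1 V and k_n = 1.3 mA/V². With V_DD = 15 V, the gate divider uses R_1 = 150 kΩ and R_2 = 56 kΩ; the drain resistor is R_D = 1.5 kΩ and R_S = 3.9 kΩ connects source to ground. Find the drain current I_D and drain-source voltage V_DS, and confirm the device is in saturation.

I_D ≈ 0.55 mA, V_DS ≈ 12 V

V_G = V_DD·R_2/(R_1+R_2) = 15×56/206 = 4.08 V.
Assume saturation: I_D = (k_n/2)(V_GS − V_t)² with V_GS = V_G − I_D·R_S = 4.08 − 3.9·I_D.
Substituting gives 9.89·I_D² − 16.6·I_D + 6.16 = 0, with roots I_D = 0.553 or 1.13 mA.
The root I_D = 1.13 mA gives V_GS = -0.317 V ≤ V_t, so take I_D = 0.553 mA.
Then V_GS = 1.92 V and V_DS = V_DD − I_D(R_D+R_S) = 15 − 0.553×5.4 = 12 V.
Saturation requires V_DS ≥ V_GS − V_t = 0.922 V; 12 ≥ 0.922 ✓.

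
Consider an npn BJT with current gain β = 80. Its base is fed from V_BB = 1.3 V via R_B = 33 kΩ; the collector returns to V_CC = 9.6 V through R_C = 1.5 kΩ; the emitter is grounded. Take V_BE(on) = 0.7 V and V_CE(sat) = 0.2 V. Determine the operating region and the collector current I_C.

Assume active. Base-emitter loop: I_B = (V_BB − V_BE)/R_B = (1.3 − 0.7)/33 = 0.0182 mA.
I_C = β·I_B = 80×0.0182 = 1.45 mA.
V_CE = V_CC − I_C·R_C = 9.6 − 1.45×1.5 = 7.42 V > V_CE(sat), so the active-region assumption holds.

active; I_C ≈ 1.5 mA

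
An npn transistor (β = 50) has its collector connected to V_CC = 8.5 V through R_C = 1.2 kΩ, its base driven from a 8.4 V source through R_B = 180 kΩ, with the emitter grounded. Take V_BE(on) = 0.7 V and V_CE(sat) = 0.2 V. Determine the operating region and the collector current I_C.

Assume active. Base-emitter loop: I_B = (V_BB − V_BE)/R_B = (8.4 − 0.7)/180 = 0.0428 mA.
I_C = β·I_B = 50×0.0428 = 2.14 mA.
V_CE = V_CC − I_C·R_C = 8.5 − 2.14×1.2 = 5.93 V > V_CE(sat), so the active-region assumption holds.

active; I_C ≈ 2.1 mA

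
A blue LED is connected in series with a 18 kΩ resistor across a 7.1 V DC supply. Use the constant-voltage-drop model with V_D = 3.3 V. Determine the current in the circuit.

I ≈ 0.21 mA

KVL around the loop: 7.1 = V_D + I·R = 3.3 + I × 18 kΩ.
So I = (7.1 − 3.3) / 18 kΩ = 3.8 / 18 = 0.211 mA.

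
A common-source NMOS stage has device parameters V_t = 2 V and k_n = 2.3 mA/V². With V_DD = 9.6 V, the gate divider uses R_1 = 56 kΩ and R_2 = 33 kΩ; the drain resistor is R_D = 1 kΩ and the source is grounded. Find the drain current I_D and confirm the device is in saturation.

V_G = V_DD·R_2/(R_1+R_2) = 9.6×33/89 = 3.56 V. With the source grounded, V_GS = V_G = 3.56 V.
Assume saturation: I_D = (k_n/2)(V_GS − V_t)² = (2.3/2)×(3.56 − 2)² = 1.15×1.56² = 2.8 mA.
V_DS = V_DD − I_D·R_D = 9.6 − 2.8×1 = 6.8 V.
Saturation requires V_DS ≥ V_GS − V_t = 1.56 V; 6.8 ≥ 1.56 ✓.

I_D ≈ 2.8 mA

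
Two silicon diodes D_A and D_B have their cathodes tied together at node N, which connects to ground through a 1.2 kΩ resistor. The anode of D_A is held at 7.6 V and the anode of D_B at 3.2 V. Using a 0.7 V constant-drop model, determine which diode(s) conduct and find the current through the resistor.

Only D_A conducts; I_R ≈ 5.8 mA

Assume both conduct. Then node N would need to be at both 7.6−0.7 = 6.9 V and 3.2−0.7 = 2.5 V, which is impossible.
Assume only D_A conducts: V_N = 7.6 − 0.7 = 6.9 V, so I_R = 6.9/1.2 = 5.75 mA.
Check D_B: its anode-to-cathode voltage is 3.2 − 6.9 = -3.7 V < 0.7 V, so it is off. The assumption is consistent.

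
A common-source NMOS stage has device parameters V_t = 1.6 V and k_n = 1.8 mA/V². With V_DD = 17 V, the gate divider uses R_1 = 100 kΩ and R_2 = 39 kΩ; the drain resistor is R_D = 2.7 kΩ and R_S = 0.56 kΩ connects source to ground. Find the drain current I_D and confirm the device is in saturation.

V_G = V_DD·R_2/(R_1+R_2) = 17×39/139 = 4.77 V.
Assume saturation: I_D = (k_n/2)(V_GS − V_t)² with V_GS = V_G − I_D·R_S = 4.77 − 0.56·I_D.
Substituting gives 0.282·I_D² − 4.2·I_D + 9.04 = 0, with roots I_D = 2.62 or 12.2 mA.
The root I_D = 12.2 mA gives V_GS = -2.09 V ≤ V_t, so take I_D = 2.62 mA.
Then V_GS = 3.3 V and V_DS = V_DD − I_D(R_D+R_S) = 17 − 2.62×3.26 = 8.47 V.
Saturation requires V_DS ≥ V_GS − V_t = 1.7 V; 8.47 ≥ 1.7 ✓.

I_D ≈ 2.6 mA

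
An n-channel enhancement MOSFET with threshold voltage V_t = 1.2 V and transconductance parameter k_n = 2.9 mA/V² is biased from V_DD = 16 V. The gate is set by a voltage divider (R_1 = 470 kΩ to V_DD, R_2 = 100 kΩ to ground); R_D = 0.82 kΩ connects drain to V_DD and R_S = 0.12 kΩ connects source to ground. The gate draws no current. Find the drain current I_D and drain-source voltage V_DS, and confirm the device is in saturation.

I_D ≈ 2.5 mA, V_DS ≈ 14 V

V_G = V_DD·R_2/(R_1+R_2) = 16×100/570 = 2.81 V.
Assume saturation: I_D = (k_n/2)(V_GS − V_t)² with V_GS = V_G − I_D·R_S = 2.81 − 0.12·I_D.
Substituting gives 0.0209·I_D² − 1.56·I_D + 3.74 = 0, with roots I_D = 2.48 or 72.2 mA.
The root I_D = 72.2 mA gives V_GS = -5.86 V ≤ V_t, so take I_D = 2.48 mA.
Then V_GS = 2.51 V and V_DS = V_DD − I_D(R_D+R_S) = 16 − 2.48×0.94 = 13.7 V.
Saturation requires V_DS ≥ V_GS − V_t = 1.31 V; 13.7 ≥ 1.31 ✓.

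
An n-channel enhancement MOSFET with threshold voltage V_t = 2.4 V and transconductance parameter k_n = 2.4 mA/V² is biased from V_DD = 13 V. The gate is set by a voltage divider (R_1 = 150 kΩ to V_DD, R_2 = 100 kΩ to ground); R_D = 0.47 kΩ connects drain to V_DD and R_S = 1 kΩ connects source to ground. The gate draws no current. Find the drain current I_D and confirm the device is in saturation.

I_D ≈ 1.6 mA

V_G = V_DD·R_2/(R_1+R_2) = 13×100/250 = 5.2 V.
Assume saturation: I_D = (k_n/2)(V_GS − V_t)² with V_GS = V_G − I_D·R_S = 5.2 − 1·I_D.
Substituting gives 1.2·I_D² − 7.72·I_D + 9.41 = 0, with roots I_D = 1.63 or 4.8 mA.
The root I_D = 4.8 mA gives V_GS = 0.4 V ≤ V_t, so take I_D = 1.63 mA.
Then V_GS = 3.57 V and V_DS = V_DD − I_D(R_D+R_S) = 13 − 1.63×1.47 = 10.6 V.
Saturation requires V_DS ≥ V_GS − V_t = 1.17 V; 10.6 ≥ 1.17 ✓.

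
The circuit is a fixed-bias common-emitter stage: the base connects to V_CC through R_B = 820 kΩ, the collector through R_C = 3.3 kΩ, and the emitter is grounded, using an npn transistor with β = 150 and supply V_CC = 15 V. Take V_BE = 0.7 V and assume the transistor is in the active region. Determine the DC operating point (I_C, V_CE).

I_C ≈ 2.6 mA, V_CE ≈ 6.4 V

Base loop: V_CC = I_B·R_B + V_BE, so I_B = (15 − 0.7)/820 kΩ = 0.0174 mA.
In the active region I_C = β·I_B = 150 × 0.0174 = 2.62 mA.
Collector loop: V_CE = V_CC − I_C·R_C = 15 − 2.62×3.3 = 6.37 V.
Since V_CE = 6.37 V > V_CE(sat) ≈ 0.2 V, the transistor is in the active region as assumed.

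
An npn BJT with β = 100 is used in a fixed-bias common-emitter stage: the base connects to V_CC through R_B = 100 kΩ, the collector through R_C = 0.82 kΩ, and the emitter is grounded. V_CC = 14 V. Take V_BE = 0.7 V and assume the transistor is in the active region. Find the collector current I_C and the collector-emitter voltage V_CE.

Base loop: V_CC = I_B·R_B + V_BE, so I_B = (14 − 0.7)/100 kΩ = 0.133 mA.
In the active region I_C = β·I_B = 100 × 0.133 = 13.3 mA.
Collector loop: V_CE = V_CC − I_C·R_C = 14 − 13.3×0.82 = 3.09 V.
Since V_CE = 3.09 V > V_CE(sat) ≈ 0.2 V, the transistor is in the active region as assumed.

I_C ≈ 13 mA, V_CE ≈ 3.1 V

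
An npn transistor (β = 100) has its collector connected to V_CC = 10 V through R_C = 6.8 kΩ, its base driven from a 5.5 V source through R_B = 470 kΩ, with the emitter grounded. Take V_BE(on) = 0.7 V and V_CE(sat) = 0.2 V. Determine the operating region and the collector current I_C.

active; I_C ≈ 1 mA

Assume active. Base-emitter loop: I_B = (V_BB − V_BE)/R_B = (5.5 − 0.7)/470 = 0.0102 mA.
I_C = β·I_B = 100×0.0102 = 1.02 mA.
V_CE = V_CC − I_C·R_C = 10 − 1.02×6.8 = 3.06 V > V_CE(sat), so the active-region assumption holds.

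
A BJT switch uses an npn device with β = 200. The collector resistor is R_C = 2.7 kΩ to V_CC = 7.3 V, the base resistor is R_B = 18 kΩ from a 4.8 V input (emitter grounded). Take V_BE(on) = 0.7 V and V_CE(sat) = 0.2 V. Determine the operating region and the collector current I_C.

saturation; I_C ≈ 2.6 mA

Assume active: I_B = (4.8 − 0.7)/18 = 0.228 mA, giving I_C = β·I_B = 45.6 mA.
But then V_CE = 7.3 − 45.6×2.7 = -116 V < V_CE(sat) = 0.2 V — impossible in the active region.
So the transistor is saturated. With V_CE = 0.2 V, I_C = (V_CC − 0.2)/R_C = 7.1/2.7 = 2.63 mA.
Check: β·I_B = 45.6 mA > I_C = 2.63 mA, confirming saturation.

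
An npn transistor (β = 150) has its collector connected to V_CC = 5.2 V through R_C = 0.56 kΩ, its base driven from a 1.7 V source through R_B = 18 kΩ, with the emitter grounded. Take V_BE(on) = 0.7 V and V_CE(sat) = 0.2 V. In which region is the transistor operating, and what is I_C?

Assume active. Base-emitter loop: I_B = (V_BB − V_BE)/R_B = (1.7 − 0.7)/18 = 0.0556 mA.
I_C = β·I_B = 150×0.0556 = 8.33 mA.
V_CE = V_CC − I_C·R_C = 5.2 − 8.33×0.56 = 0.533 V > V_CE(sat), so the active-region assumption holds.

active; I_C ≈ 8.3 mA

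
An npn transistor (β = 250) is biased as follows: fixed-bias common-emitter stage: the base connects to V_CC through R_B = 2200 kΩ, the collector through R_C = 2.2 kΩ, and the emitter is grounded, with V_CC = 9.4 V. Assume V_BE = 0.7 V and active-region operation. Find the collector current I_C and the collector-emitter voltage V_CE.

Base loop: V_CC = I_B·R_B + V_BE, so I_B = (9.4 − 0.7)/2200 kΩ = 0.00395 mA.
In the active region I_C = β·I_B = 250 × 0.00395 = 0.989 mA.
Collector loop: V_CE = V_CC − I_C·R_C = 9.4 − 0.989×2.2 = 7.22 V.
Since V_CE = 7.22 V > V_CE(sat) ≈ 0.2 V, the transistor is in the active region as assumed.

I_C ≈ 0.99 mA, V_CE ≈ 7.2 V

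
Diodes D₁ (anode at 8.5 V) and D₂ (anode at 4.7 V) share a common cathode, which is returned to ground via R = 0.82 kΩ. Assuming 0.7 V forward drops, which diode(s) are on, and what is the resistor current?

Only D₁ conducts; I_R ≈ 9.5 mA

Assume both conduct. Then node N would need to be at both 8.5−0.7 = 7.8 V and 4.7−0.7 = 4 V, which is impossible.
Assume only D₁ conducts: V_N = 8.5 − 0.7 = 7.8 V, so I_R = 7.8/0.82 = 9.51 mA.
Check D₂: its anode-to-cathode voltage is 4.7 − 7.8 = -3.1 V < 0.7 V, so it is off. The assumption is consistent.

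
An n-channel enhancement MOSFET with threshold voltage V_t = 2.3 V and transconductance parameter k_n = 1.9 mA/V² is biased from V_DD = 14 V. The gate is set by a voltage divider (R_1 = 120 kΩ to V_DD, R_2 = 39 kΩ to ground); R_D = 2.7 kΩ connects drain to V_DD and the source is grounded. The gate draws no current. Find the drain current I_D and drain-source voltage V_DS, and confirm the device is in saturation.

V_G = V_DD·R_2/(R_1+R_2) = 14×39/159 = 3.43 V. With the source grounded, V_GS = V_G = 3.43 V.
Assume saturation: I_D = (k_n/2)(V_GS − V_t)² = (1.9/2)×(3.43 − 2.3)² = 0.95×1.13² = 1.22 mA.
V_DS = V_DD − I_D·R_D = 14 − 1.22×2.7 = 10.7 V.
Saturation requires V_DS ≥ V_GS − V_t = 1.13 V; 10.7 ≥ 1.13 ✓.

I_D ≈ 1.2 mA, V_DS ≈ 11 V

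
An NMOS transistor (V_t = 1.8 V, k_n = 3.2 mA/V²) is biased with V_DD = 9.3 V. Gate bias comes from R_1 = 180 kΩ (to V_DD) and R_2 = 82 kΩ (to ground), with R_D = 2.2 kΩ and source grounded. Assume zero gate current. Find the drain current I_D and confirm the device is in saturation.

V_G = V_DD·R_2/(R_1+R_2) = 9.3×82/262 = 2.91 V. With the source grounded, V_GS = V_G = 2.91 V.
Assume saturation: I_D = (k_n/2)(V_GS − V_t)² = (3.2/2)×(2.91 − 1.8)² = 1.6×1.11² = 1.97 mA.
V_DS = V_DD − I_D·R_D = 9.3 − 1.97×2.2 = 4.96 V.
Saturation requires V_DS ≥ V_GS − V_t = 1.11 V; 4.96 ≥ 1.11 ✓.

I_D ≈ 2 mA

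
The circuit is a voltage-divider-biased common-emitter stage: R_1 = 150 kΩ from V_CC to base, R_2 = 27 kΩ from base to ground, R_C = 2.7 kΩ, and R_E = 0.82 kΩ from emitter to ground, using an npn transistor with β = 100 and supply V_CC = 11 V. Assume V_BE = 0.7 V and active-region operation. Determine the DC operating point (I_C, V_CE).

Thevenize the base divider: V_Th = V_CC·R_2/(R_1+R_2) = 11×27/177 = 1.68 V, R_Th = R_1‖R_2 = 22.9 kΩ.
Base-emitter loop: V_Th = I_B·R_Th + V_BE + (β+1)I_B·R_E, so I_B = (1.68 − 0.7) / (22.9 + 101×0.82) = 0.00925 mA.
I_C = β·I_B = 100×0.00925 = 0.925 mA, and I_E = (β+1)I_B = 0.934 mA.
V_CE = V_CC − I_C·R_C − I_E·R_E = 11 − 0.925×2.7 − 0.934×0.82 = 7.74 V.
V_CE = 7.74 V > 0.2 V confirms active-region operation.

I_C ≈ 0.93 mA, V_CE ≈ 7.7 V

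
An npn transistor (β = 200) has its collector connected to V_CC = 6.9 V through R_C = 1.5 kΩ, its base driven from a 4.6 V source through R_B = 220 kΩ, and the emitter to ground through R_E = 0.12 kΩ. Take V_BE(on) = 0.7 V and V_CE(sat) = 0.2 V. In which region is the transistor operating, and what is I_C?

Assume active. Base-emitter loop: I_B = (V_BB − V_BE)/(R_B + (β+1)R_E) = (4.6 − 0.7)/(220 + 201×0.12) = 0.016 mA.
I_C = β·I_B = 200×0.016 = 3.2 mA.
V_CE = V_CC − I_C·R_C − I_E·R_E = 6.9 − 3.2×1.5 − 3.21×0.12 = 1.72 V > V_CE(sat), so the active-region assumption holds.

active; I_C ≈ 3.2 mA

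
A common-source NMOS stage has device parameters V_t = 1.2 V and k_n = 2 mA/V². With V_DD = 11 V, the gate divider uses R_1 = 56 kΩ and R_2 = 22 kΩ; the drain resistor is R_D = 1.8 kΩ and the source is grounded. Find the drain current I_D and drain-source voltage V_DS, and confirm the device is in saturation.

V_G = V_DD·R_2/(R_1+R_2) = 11×22/78 = 3.1 V. With the source grounded, V_GS = V_G = 3.1 V.
Assume saturation: I_D = (k_n/2)(V_GS − V_t)² = (2/2)×(3.1 − 1.2)² = 1×1.9² = 3.62 mA.
V_DS = V_DD − I_D·R_D = 11 − 3.62×1.8 = 4.48 V.
Saturation requires V_DS ≥ V_GS − V_t = 1.9 V; 4.48 ≥ 1.9 ✓.

I_D ≈ 3.6 mA, V_DS ≈ 4.5 V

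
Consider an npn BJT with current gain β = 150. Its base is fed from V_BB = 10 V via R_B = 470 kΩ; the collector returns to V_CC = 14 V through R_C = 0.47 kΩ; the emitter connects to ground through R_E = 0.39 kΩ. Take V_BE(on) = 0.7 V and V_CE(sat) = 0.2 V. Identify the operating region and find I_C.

Assume active. Base-emitter loop: I_B = (V_BB − V_BE)/(R_B + (β+1)R_E) = (10 − 0.7)/(470 + 151×0.39) = 0.0176 mA.
I_C = β·I_B = 150×0.0176 = 2.64 mA.
V_CE = V_CC − I_C·R_C − I_E·R_E = 14 − 2.64×0.47 − 2.66×0.39 = 11.7 V > V_CE(sat), so the active-region assumption holds.

active; I_C ≈ 2.6 mA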